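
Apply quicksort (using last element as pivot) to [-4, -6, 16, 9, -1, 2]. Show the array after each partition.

Partition 1: pivot=2 at index 3 -> [-4, -6, -1, 2, 16, 9]
Partition 2: pivot=-1 at index 2 -> [-4, -6, -1, 2, 16, 9]
Partition 3: pivot=-6 at index 0 -> [-6, -4, -1, 2, 16, 9]
Partition 4: pivot=9 at index 4 -> [-6, -4, -1, 2, 9, 16]


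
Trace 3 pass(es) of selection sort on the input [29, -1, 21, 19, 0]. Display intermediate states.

Pass 1: Select minimum -1 at index 1, swap -> [-1, 29, 21, 19, 0]
Pass 2: Select minimum 0 at index 4, swap -> [-1, 0, 21, 19, 29]
Pass 3: Select minimum 19 at index 3, swap -> [-1, 0, 19, 21, 29]


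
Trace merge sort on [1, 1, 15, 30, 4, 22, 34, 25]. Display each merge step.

Divide and conquer:
  Merge [1] + [1] -> [1, 1]
  Merge [15] + [30] -> [15, 30]
  Merge [1, 1] + [15, 30] -> [1, 1, 15, 30]
  Merge [4] + [22] -> [4, 22]
  Merge [34] + [25] -> [25, 34]
  Merge [4, 22] + [25, 34] -> [4, 22, 25, 34]
  Merge [1, 1, 15, 30] + [4, 22, 25, 34] -> [1, 1, 4, 15, 22, 25, 30, 34]


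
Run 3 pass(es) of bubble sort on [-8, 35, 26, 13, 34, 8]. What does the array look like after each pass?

After pass 1: [-8, 26, 13, 34, 8, 35] (4 swaps)
After pass 2: [-8, 13, 26, 8, 34, 35] (2 swaps)
After pass 3: [-8, 13, 8, 26, 34, 35] (1 swaps)
Total swaps: 7


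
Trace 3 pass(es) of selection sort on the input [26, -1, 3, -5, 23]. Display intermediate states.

Pass 1: Select minimum -5 at index 3, swap -> [-5, -1, 3, 26, 23]
Pass 2: Select minimum -1 at index 1, swap -> [-5, -1, 3, 26, 23]
Pass 3: Select minimum 3 at index 2, swap -> [-5, -1, 3, 26, 23]


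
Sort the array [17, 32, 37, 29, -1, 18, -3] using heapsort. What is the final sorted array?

Build heap: [37, 32, 18, 29, -1, 17, -3]
Extract 37: [32, 29, 18, -3, -1, 17, 37]
Extract 32: [29, 17, 18, -3, -1, 32, 37]
Extract 29: [18, 17, -1, -3, 29, 32, 37]
Extract 18: [17, -3, -1, 18, 29, 32, 37]
Extract 17: [-1, -3, 17, 18, 29, 32, 37]
Extract -1: [-3, -1, 17, 18, 29, 32, 37]


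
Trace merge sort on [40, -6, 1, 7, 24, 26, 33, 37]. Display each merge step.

Divide and conquer:
  Merge [40] + [-6] -> [-6, 40]
  Merge [1] + [7] -> [1, 7]
  Merge [-6, 40] + [1, 7] -> [-6, 1, 7, 40]
  Merge [24] + [26] -> [24, 26]
  Merge [33] + [37] -> [33, 37]
  Merge [24, 26] + [33, 37] -> [24, 26, 33, 37]
  Merge [-6, 1, 7, 40] + [24, 26, 33, 37] -> [-6, 1, 7, 24, 26, 33, 37, 40]


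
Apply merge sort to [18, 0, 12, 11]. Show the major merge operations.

Divide and conquer:
  Merge [18] + [0] -> [0, 18]
  Merge [12] + [11] -> [11, 12]
  Merge [0, 18] + [11, 12] -> [0, 11, 12, 18]


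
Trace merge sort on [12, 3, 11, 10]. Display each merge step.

Divide and conquer:
  Merge [12] + [3] -> [3, 12]
  Merge [11] + [10] -> [10, 11]
  Merge [3, 12] + [10, 11] -> [3, 10, 11, 12]


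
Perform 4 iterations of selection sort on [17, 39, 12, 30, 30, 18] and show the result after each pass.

Pass 1: Select minimum 12 at index 2, swap -> [12, 39, 17, 30, 30, 18]
Pass 2: Select minimum 17 at index 2, swap -> [12, 17, 39, 30, 30, 18]
Pass 3: Select minimum 18 at index 5, swap -> [12, 17, 18, 30, 30, 39]
Pass 4: Select minimum 30 at index 3, swap -> [12, 17, 18, 30, 30, 39]


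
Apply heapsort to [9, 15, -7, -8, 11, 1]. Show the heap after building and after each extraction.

Build heap: [15, 11, 1, -8, 9, -7]
Extract 15: [11, 9, 1, -8, -7, 15]
Extract 11: [9, -7, 1, -8, 11, 15]
Extract 9: [1, -7, -8, 9, 11, 15]
Extract 1: [-7, -8, 1, 9, 11, 15]
Extract -7: [-8, -7, 1, 9, 11, 15]


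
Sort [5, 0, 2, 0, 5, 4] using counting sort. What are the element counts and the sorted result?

Count array: [2, 0, 1, 0, 1, 2]
(count[i] = number of elements equal to i)
Cumulative count: [2, 2, 3, 3, 4, 6]
Sorted: [0, 0, 2, 4, 5, 5]


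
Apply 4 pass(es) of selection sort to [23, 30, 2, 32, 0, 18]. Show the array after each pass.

Pass 1: Select minimum 0 at index 4, swap -> [0, 30, 2, 32, 23, 18]
Pass 2: Select minimum 2 at index 2, swap -> [0, 2, 30, 32, 23, 18]
Pass 3: Select minimum 18 at index 5, swap -> [0, 2, 18, 32, 23, 30]
Pass 4: Select minimum 23 at index 4, swap -> [0, 2, 18, 23, 32, 30]


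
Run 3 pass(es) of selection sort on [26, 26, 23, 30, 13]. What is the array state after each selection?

Pass 1: Select minimum 13 at index 4, swap -> [13, 26, 23, 30, 26]
Pass 2: Select minimum 23 at index 2, swap -> [13, 23, 26, 30, 26]
Pass 3: Select minimum 26 at index 2, swap -> [13, 23, 26, 30, 26]


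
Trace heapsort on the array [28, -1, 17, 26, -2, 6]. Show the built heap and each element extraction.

Build heap: [28, 26, 17, -1, -2, 6]
Extract 28: [26, 6, 17, -1, -2, 28]
Extract 26: [17, 6, -2, -1, 26, 28]
Extract 17: [6, -1, -2, 17, 26, 28]
Extract 6: [-1, -2, 6, 17, 26, 28]
Extract -1: [-2, -1, 6, 17, 26, 28]


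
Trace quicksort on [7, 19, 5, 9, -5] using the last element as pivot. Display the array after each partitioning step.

Partition 1: pivot=-5 at index 0 -> [-5, 19, 5, 9, 7]
Partition 2: pivot=7 at index 2 -> [-5, 5, 7, 9, 19]
Partition 3: pivot=19 at index 4 -> [-5, 5, 7, 9, 19]


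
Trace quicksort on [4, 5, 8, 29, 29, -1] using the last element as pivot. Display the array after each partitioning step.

Partition 1: pivot=-1 at index 0 -> [-1, 5, 8, 29, 29, 4]
Partition 2: pivot=4 at index 1 -> [-1, 4, 8, 29, 29, 5]
Partition 3: pivot=5 at index 2 -> [-1, 4, 5, 29, 29, 8]
Partition 4: pivot=8 at index 3 -> [-1, 4, 5, 8, 29, 29]
Partition 5: pivot=29 at index 5 -> [-1, 4, 5, 8, 29, 29]


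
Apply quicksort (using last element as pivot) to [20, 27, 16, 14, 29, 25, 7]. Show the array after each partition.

Partition 1: pivot=7 at index 0 -> [7, 27, 16, 14, 29, 25, 20]
Partition 2: pivot=20 at index 3 -> [7, 16, 14, 20, 29, 25, 27]
Partition 3: pivot=14 at index 1 -> [7, 14, 16, 20, 29, 25, 27]
Partition 4: pivot=27 at index 5 -> [7, 14, 16, 20, 25, 27, 29]


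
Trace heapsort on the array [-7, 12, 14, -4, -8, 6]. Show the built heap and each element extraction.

Build heap: [14, 12, 6, -4, -8, -7]
Extract 14: [12, -4, 6, -7, -8, 14]
Extract 12: [6, -4, -8, -7, 12, 14]
Extract 6: [-4, -7, -8, 6, 12, 14]
Extract -4: [-7, -8, -4, 6, 12, 14]
Extract -7: [-8, -7, -4, 6, 12, 14]


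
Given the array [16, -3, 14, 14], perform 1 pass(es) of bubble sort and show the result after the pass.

After pass 1: [-3, 14, 14, 16] (3 swaps)
Total swaps: 3


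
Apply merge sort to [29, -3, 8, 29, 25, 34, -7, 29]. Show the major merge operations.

Divide and conquer:
  Merge [29] + [-3] -> [-3, 29]
  Merge [8] + [29] -> [8, 29]
  Merge [-3, 29] + [8, 29] -> [-3, 8, 29, 29]
  Merge [25] + [34] -> [25, 34]
  Merge [-7] + [29] -> [-7, 29]
  Merge [25, 34] + [-7, 29] -> [-7, 25, 29, 34]
  Merge [-3, 8, 29, 29] + [-7, 25, 29, 34] -> [-7, -3, 8, 25, 29, 29, 29, 34]


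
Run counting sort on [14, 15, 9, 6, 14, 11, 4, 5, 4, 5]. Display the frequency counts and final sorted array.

Count array: [0, 0, 0, 0, 2, 2, 1, 0, 0, 1, 0, 1, 0, 0, 2, 1]
(count[i] = number of elements equal to i)
Cumulative count: [0, 0, 0, 0, 2, 4, 5, 5, 5, 6, 6, 7, 7, 7, 9, 10]
Sorted: [4, 4, 5, 5, 6, 9, 11, 14, 14, 15]


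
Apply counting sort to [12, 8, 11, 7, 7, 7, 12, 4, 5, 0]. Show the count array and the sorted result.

Count array: [1, 0, 0, 0, 1, 1, 0, 3, 1, 0, 0, 1, 2]
(count[i] = number of elements equal to i)
Cumulative count: [1, 1, 1, 1, 2, 3, 3, 6, 7, 7, 7, 8, 10]
Sorted: [0, 4, 5, 7, 7, 7, 8, 11, 12, 12]


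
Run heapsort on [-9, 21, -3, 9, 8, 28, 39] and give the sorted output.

Build heap: [39, 21, 28, 9, 8, -9, -3]
Extract 39: [28, 21, -3, 9, 8, -9, 39]
Extract 28: [21, 9, -3, -9, 8, 28, 39]
Extract 21: [9, 8, -3, -9, 21, 28, 39]
Extract 9: [8, -9, -3, 9, 21, 28, 39]
Extract 8: [-3, -9, 8, 9, 21, 28, 39]
Extract -3: [-9, -3, 8, 9, 21, 28, 39]


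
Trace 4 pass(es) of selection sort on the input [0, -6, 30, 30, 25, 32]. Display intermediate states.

Pass 1: Select minimum -6 at index 1, swap -> [-6, 0, 30, 30, 25, 32]
Pass 2: Select minimum 0 at index 1, swap -> [-6, 0, 30, 30, 25, 32]
Pass 3: Select minimum 25 at index 4, swap -> [-6, 0, 25, 30, 30, 32]
Pass 4: Select minimum 30 at index 3, swap -> [-6, 0, 25, 30, 30, 32]


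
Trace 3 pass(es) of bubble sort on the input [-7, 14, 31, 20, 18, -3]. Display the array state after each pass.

After pass 1: [-7, 14, 20, 18, -3, 31] (3 swaps)
After pass 2: [-7, 14, 18, -3, 20, 31] (2 swaps)
After pass 3: [-7, 14, -3, 18, 20, 31] (1 swaps)
Total swaps: 6


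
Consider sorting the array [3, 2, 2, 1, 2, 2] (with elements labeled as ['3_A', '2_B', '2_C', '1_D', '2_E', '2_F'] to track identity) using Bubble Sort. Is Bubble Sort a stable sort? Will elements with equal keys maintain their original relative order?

Trace Bubble Sort on the labeled array (the key is the number; the letter only tracks identity):
  After pass 1: [2_B, 2_C, 1_D, 2_E, 2_F, 3_A]
  After pass 2: [2_B, 1_D, 2_C, 2_E, 2_F, 3_A]
  After pass 3: [1_D, 2_B, 2_C, 2_E, 2_F, 3_A]
  After pass 4: [1_D, 2_B, 2_C, 2_E, 2_F, 3_A] (no swaps, done)
Final order: [1_D, 2_B, 2_C, 2_E, 2_F, 3_A]
Equal keys:
  value 2: originally 2_B, 2_C, 2_E, 2_F; after sorting 2_B, 2_C, 2_E, 2_F -> order preserved
All equal keys kept their original relative order. Bubble Sort is stable: it only swaps adjacent elements when the left one is strictly greater, so equal keys never move past each other.
Answer: Stable


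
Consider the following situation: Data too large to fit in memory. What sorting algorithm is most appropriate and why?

Best choice: External merge sort
Reason: Minimizes disk I/O by sequential reads/writes


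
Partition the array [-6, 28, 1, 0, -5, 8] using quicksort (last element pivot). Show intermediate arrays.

Partition 1: pivot=8 at index 4 -> [-6, 1, 0, -5, 8, 28]
Partition 2: pivot=-5 at index 1 -> [-6, -5, 0, 1, 8, 28]
Partition 3: pivot=1 at index 3 -> [-6, -5, 0, 1, 8, 28]


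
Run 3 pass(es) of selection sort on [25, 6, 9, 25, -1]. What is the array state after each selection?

Pass 1: Select minimum -1 at index 4, swap -> [-1, 6, 9, 25, 25]
Pass 2: Select minimum 6 at index 1, swap -> [-1, 6, 9, 25, 25]
Pass 3: Select minimum 9 at index 2, swap -> [-1, 6, 9, 25, 25]


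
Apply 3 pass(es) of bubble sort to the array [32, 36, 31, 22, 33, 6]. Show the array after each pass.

After pass 1: [32, 31, 22, 33, 6, 36] (4 swaps)
After pass 2: [31, 22, 32, 6, 33, 36] (3 swaps)
After pass 3: [22, 31, 6, 32, 33, 36] (2 swaps)
Total swaps: 9


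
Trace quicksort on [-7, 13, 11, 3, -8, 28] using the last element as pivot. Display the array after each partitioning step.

Partition 1: pivot=28 at index 5 -> [-7, 13, 11, 3, -8, 28]
Partition 2: pivot=-8 at index 0 -> [-8, 13, 11, 3, -7, 28]
Partition 3: pivot=-7 at index 1 -> [-8, -7, 11, 3, 13, 28]
Partition 4: pivot=13 at index 4 -> [-8, -7, 11, 3, 13, 28]
Partition 5: pivot=3 at index 2 -> [-8, -7, 3, 11, 13, 28]


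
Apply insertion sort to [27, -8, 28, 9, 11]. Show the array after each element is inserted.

First element 27 is already 'sorted'
Insert -8: shifted 1 elements -> [-8, 27, 28, 9, 11]
Insert 28: shifted 0 elements -> [-8, 27, 28, 9, 11]
Insert 9: shifted 2 elements -> [-8, 9, 27, 28, 11]
Insert 11: shifted 2 elements -> [-8, 9, 11, 27, 28]


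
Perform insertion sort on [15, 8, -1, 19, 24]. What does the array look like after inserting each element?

First element 15 is already 'sorted'
Insert 8: shifted 1 elements -> [8, 15, -1, 19, 24]
Insert -1: shifted 2 elements -> [-1, 8, 15, 19, 24]
Insert 19: shifted 0 elements -> [-1, 8, 15, 19, 24]
Insert 24: shifted 0 elements -> [-1, 8, 15, 19, 24]


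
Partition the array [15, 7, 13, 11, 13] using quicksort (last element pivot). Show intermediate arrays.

Partition 1: pivot=13 at index 3 -> [7, 13, 11, 13, 15]
Partition 2: pivot=11 at index 1 -> [7, 11, 13, 13, 15]


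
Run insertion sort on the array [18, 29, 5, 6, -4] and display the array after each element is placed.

First element 18 is already 'sorted'
Insert 29: shifted 0 elements -> [18, 29, 5, 6, -4]
Insert 5: shifted 2 elements -> [5, 18, 29, 6, -4]
Insert 6: shifted 2 elements -> [5, 6, 18, 29, -4]
Insert -4: shifted 4 elements -> [-4, 5, 6, 18, 29]


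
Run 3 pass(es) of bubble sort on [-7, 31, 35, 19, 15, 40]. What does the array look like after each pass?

After pass 1: [-7, 31, 19, 15, 35, 40] (2 swaps)
After pass 2: [-7, 19, 15, 31, 35, 40] (2 swaps)
After pass 3: [-7, 15, 19, 31, 35, 40] (1 swaps)
Total swaps: 5


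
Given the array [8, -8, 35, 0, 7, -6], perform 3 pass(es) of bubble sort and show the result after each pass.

After pass 1: [-8, 8, 0, 7, -6, 35] (4 swaps)
After pass 2: [-8, 0, 7, -6, 8, 35] (3 swaps)
After pass 3: [-8, 0, -6, 7, 8, 35] (1 swaps)
Total swaps: 8


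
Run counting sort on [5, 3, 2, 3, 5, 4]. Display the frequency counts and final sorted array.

Count array: [0, 0, 1, 2, 1, 2]
(count[i] = number of elements equal to i)
Cumulative count: [0, 0, 1, 3, 4, 6]
Sorted: [2, 3, 3, 4, 5, 5]


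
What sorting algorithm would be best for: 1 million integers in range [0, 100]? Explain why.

Best choice: Counting sort
Reason: O(n + k) where k=100 is small; linear time beats O(n log n)


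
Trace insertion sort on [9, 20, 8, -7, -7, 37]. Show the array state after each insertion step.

First element 9 is already 'sorted'
Insert 20: shifted 0 elements -> [9, 20, 8, -7, -7, 37]
Insert 8: shifted 2 elements -> [8, 9, 20, -7, -7, 37]
Insert -7: shifted 3 elements -> [-7, 8, 9, 20, -7, 37]
Insert -7: shifted 3 elements -> [-7, -7, 8, 9, 20, 37]
Insert 37: shifted 0 elements -> [-7, -7, 8, 9, 20, 37]


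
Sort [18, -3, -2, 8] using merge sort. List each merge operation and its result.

Divide and conquer:
  Merge [18] + [-3] -> [-3, 18]
  Merge [-2] + [8] -> [-2, 8]
  Merge [-3, 18] + [-2, 8] -> [-3, -2, 8, 18]


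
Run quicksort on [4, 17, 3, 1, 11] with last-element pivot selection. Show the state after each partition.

Partition 1: pivot=11 at index 3 -> [4, 3, 1, 11, 17]
Partition 2: pivot=1 at index 0 -> [1, 3, 4, 11, 17]
Partition 3: pivot=4 at index 2 -> [1, 3, 4, 11, 17]


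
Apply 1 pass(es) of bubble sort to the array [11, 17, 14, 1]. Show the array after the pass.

After pass 1: [11, 14, 1, 17] (2 swaps)
Total swaps: 2


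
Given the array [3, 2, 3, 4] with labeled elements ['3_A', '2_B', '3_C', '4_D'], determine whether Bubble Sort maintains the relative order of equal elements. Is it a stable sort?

Trace Bubble Sort on the labeled array (the key is the number; the letter only tracks identity):
  After pass 1: [2_B, 3_A, 3_C, 4_D]
  After pass 2: [2_B, 3_A, 3_C, 4_D] (no swaps, done)
Final order: [2_B, 3_A, 3_C, 4_D]
Equal keys:
  value 3: originally 3_A, 3_C; after sorting 3_A, 3_C -> order preserved
All equal keys kept their original relative order. Bubble Sort is stable: it only swaps adjacent elements when the left one is strictly greater, so equal keys never move past each other.
Answer: Stable


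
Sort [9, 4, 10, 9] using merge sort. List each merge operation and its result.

Divide and conquer:
  Merge [9] + [4] -> [4, 9]
  Merge [10] + [9] -> [9, 10]
  Merge [4, 9] + [9, 10] -> [4, 9, 9, 10]


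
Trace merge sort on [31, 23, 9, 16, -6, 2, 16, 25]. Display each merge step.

Divide and conquer:
  Merge [31] + [23] -> [23, 31]
  Merge [9] + [16] -> [9, 16]
  Merge [23, 31] + [9, 16] -> [9, 16, 23, 31]
  Merge [-6] + [2] -> [-6, 2]
  Merge [16] + [25] -> [16, 25]
  Merge [-6, 2] + [16, 25] -> [-6, 2, 16, 25]
  Merge [9, 16, 23, 31] + [-6, 2, 16, 25] -> [-6, 2, 9, 16, 16, 23, 25, 31]


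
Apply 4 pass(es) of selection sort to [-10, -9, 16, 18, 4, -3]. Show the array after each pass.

Pass 1: Select minimum -10 at index 0, swap -> [-10, -9, 16, 18, 4, -3]
Pass 2: Select minimum -9 at index 1, swap -> [-10, -9, 16, 18, 4, -3]
Pass 3: Select minimum -3 at index 5, swap -> [-10, -9, -3, 18, 4, 16]
Pass 4: Select minimum 4 at index 4, swap -> [-10, -9, -3, 4, 18, 16]


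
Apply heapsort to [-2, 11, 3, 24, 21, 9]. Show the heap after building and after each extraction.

Build heap: [24, 21, 9, 11, -2, 3]
Extract 24: [21, 11, 9, 3, -2, 24]
Extract 21: [11, 3, 9, -2, 21, 24]
Extract 11: [9, 3, -2, 11, 21, 24]
Extract 9: [3, -2, 9, 11, 21, 24]
Extract 3: [-2, 3, 9, 11, 21, 24]


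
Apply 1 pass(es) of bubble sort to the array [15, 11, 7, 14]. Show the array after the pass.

After pass 1: [11, 7, 14, 15] (3 swaps)
Total swaps: 3


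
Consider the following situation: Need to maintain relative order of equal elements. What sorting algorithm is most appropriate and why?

Best choice: Merge sort or Insertion sort
Reason: Both are stable; quicksort and heapsort are not stable


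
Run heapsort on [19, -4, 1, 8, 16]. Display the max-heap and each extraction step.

Build heap: [19, 16, 1, 8, -4]
Extract 19: [16, 8, 1, -4, 19]
Extract 16: [8, -4, 1, 16, 19]
Extract 8: [1, -4, 8, 16, 19]
Extract 1: [-4, 1, 8, 16, 19]


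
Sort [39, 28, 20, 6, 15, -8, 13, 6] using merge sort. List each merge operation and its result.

Divide and conquer:
  Merge [39] + [28] -> [28, 39]
  Merge [20] + [6] -> [6, 20]
  Merge [28, 39] + [6, 20] -> [6, 20, 28, 39]
  Merge [15] + [-8] -> [-8, 15]
  Merge [13] + [6] -> [6, 13]
  Merge [-8, 15] + [6, 13] -> [-8, 6, 13, 15]
  Merge [6, 20, 28, 39] + [-8, 6, 13, 15] -> [-8, 6, 6, 13, 15, 20, 28, 39]


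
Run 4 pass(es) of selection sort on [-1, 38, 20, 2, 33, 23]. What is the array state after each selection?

Pass 1: Select minimum -1 at index 0, swap -> [-1, 38, 20, 2, 33, 23]
Pass 2: Select minimum 2 at index 3, swap -> [-1, 2, 20, 38, 33, 23]
Pass 3: Select minimum 20 at index 2, swap -> [-1, 2, 20, 38, 33, 23]
Pass 4: Select minimum 23 at index 5, swap -> [-1, 2, 20, 23, 33, 38]


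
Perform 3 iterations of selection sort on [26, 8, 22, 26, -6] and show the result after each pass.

Pass 1: Select minimum -6 at index 4, swap -> [-6, 8, 22, 26, 26]
Pass 2: Select minimum 8 at index 1, swap -> [-6, 8, 22, 26, 26]
Pass 3: Select minimum 22 at index 2, swap -> [-6, 8, 22, 26, 26]


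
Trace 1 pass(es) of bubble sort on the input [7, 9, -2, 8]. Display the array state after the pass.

After pass 1: [7, -2, 8, 9] (2 swaps)
Total swaps: 2


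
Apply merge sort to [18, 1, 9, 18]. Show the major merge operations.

Divide and conquer:
  Merge [18] + [1] -> [1, 18]
  Merge [9] + [18] -> [9, 18]
  Merge [1, 18] + [9, 18] -> [1, 9, 18, 18]


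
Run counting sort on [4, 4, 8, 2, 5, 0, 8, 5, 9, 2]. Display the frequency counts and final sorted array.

Count array: [1, 0, 2, 0, 2, 2, 0, 0, 2, 1]
(count[i] = number of elements equal to i)
Cumulative count: [1, 1, 3, 3, 5, 7, 7, 7, 9, 10]
Sorted: [0, 2, 2, 4, 4, 5, 5, 8, 8, 9]


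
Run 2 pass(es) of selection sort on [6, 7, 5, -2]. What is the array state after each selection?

Pass 1: Select minimum -2 at index 3, swap -> [-2, 7, 5, 6]
Pass 2: Select minimum 5 at index 2, swap -> [-2, 5, 7, 6]


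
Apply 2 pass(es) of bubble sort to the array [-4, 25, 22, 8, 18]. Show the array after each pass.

After pass 1: [-4, 22, 8, 18, 25] (3 swaps)
After pass 2: [-4, 8, 18, 22, 25] (2 swaps)
Total swaps: 5


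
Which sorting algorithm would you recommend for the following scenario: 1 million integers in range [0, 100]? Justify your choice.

Best choice: Counting sort
Reason: O(n + k) where k=100 is small; linear time beats O(n log n)


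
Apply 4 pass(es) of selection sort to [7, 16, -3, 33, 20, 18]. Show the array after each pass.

Pass 1: Select minimum -3 at index 2, swap -> [-3, 16, 7, 33, 20, 18]
Pass 2: Select minimum 7 at index 2, swap -> [-3, 7, 16, 33, 20, 18]
Pass 3: Select minimum 16 at index 2, swap -> [-3, 7, 16, 33, 20, 18]
Pass 4: Select minimum 18 at index 5, swap -> [-3, 7, 16, 18, 20, 33]


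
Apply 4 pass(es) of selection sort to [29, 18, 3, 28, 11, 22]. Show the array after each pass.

Pass 1: Select minimum 3 at index 2, swap -> [3, 18, 29, 28, 11, 22]
Pass 2: Select minimum 11 at index 4, swap -> [3, 11, 29, 28, 18, 22]
Pass 3: Select minimum 18 at index 4, swap -> [3, 11, 18, 28, 29, 22]
Pass 4: Select minimum 22 at index 5, swap -> [3, 11, 18, 22, 29, 28]


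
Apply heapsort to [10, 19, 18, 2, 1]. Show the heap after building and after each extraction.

Build heap: [19, 10, 18, 2, 1]
Extract 19: [18, 10, 1, 2, 19]
Extract 18: [10, 2, 1, 18, 19]
Extract 10: [2, 1, 10, 18, 19]
Extract 2: [1, 2, 10, 18, 19]


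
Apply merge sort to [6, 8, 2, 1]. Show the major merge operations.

Divide and conquer:
  Merge [6] + [8] -> [6, 8]
  Merge [2] + [1] -> [1, 2]
  Merge [6, 8] + [1, 2] -> [1, 2, 6, 8]


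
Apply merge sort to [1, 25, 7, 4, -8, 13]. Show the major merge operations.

Divide and conquer:
  Merge [25] + [7] -> [7, 25]
  Merge [1] + [7, 25] -> [1, 7, 25]
  Merge [-8] + [13] -> [-8, 13]
  Merge [4] + [-8, 13] -> [-8, 4, 13]
  Merge [1, 7, 25] + [-8, 4, 13] -> [-8, 1, 4, 7, 13, 25]


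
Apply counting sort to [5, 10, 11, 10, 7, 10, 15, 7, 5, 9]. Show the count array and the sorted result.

Count array: [0, 0, 0, 0, 0, 2, 0, 2, 0, 1, 3, 1, 0, 0, 0, 1]
(count[i] = number of elements equal to i)
Cumulative count: [0, 0, 0, 0, 0, 2, 2, 4, 4, 5, 8, 9, 9, 9, 9, 10]
Sorted: [5, 5, 7, 7, 9, 10, 10, 10, 11, 15]


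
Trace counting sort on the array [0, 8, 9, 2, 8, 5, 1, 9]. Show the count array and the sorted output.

Count array: [1, 1, 1, 0, 0, 1, 0, 0, 2, 2]
(count[i] = number of elements equal to i)
Cumulative count: [1, 2, 3, 3, 3, 4, 4, 4, 6, 8]
Sorted: [0, 1, 2, 5, 8, 8, 9, 9]


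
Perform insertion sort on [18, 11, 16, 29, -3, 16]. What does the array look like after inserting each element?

First element 18 is already 'sorted'
Insert 11: shifted 1 elements -> [11, 18, 16, 29, -3, 16]
Insert 16: shifted 1 elements -> [11, 16, 18, 29, -3, 16]
Insert 29: shifted 0 elements -> [11, 16, 18, 29, -3, 16]
Insert -3: shifted 4 elements -> [-3, 11, 16, 18, 29, 16]
Insert 16: shifted 2 elements -> [-3, 11, 16, 16, 18, 29]


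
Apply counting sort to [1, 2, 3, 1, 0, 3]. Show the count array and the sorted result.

Count array: [1, 2, 1, 2]
(count[i] = number of elements equal to i)
Cumulative count: [1, 3, 4, 6]
Sorted: [0, 1, 1, 2, 3, 3]


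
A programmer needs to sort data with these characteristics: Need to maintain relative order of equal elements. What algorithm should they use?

Best choice: Merge sort or Insertion sort
Reason: Both are stable; quicksort and heapsort are not stable


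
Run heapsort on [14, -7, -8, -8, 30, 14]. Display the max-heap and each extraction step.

Build heap: [30, 14, 14, -8, -7, -8]
Extract 30: [14, -7, 14, -8, -8, 30]
Extract 14: [14, -7, -8, -8, 14, 30]
Extract 14: [-7, -8, -8, 14, 14, 30]
Extract -7: [-8, -8, -7, 14, 14, 30]
Extract -8: [-8, -8, -7, 14, 14, 30]


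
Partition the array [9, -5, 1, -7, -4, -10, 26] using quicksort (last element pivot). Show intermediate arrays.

Partition 1: pivot=26 at index 6 -> [9, -5, 1, -7, -4, -10, 26]
Partition 2: pivot=-10 at index 0 -> [-10, -5, 1, -7, -4, 9, 26]
Partition 3: pivot=9 at index 5 -> [-10, -5, 1, -7, -4, 9, 26]
Partition 4: pivot=-4 at index 3 -> [-10, -5, -7, -4, 1, 9, 26]
Partition 5: pivot=-7 at index 1 -> [-10, -7, -5, -4, 1, 9, 26]


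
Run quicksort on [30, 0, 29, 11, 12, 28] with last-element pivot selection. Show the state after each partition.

Partition 1: pivot=28 at index 3 -> [0, 11, 12, 28, 29, 30]
Partition 2: pivot=12 at index 2 -> [0, 11, 12, 28, 29, 30]
Partition 3: pivot=11 at index 1 -> [0, 11, 12, 28, 29, 30]
Partition 4: pivot=30 at index 5 -> [0, 11, 12, 28, 29, 30]


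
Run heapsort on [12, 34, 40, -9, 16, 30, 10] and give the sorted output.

Build heap: [40, 34, 30, -9, 16, 12, 10]
Extract 40: [34, 16, 30, -9, 10, 12, 40]
Extract 34: [30, 16, 12, -9, 10, 34, 40]
Extract 30: [16, 10, 12, -9, 30, 34, 40]
Extract 16: [12, 10, -9, 16, 30, 34, 40]
Extract 12: [10, -9, 12, 16, 30, 34, 40]
Extract 10: [-9, 10, 12, 16, 30, 34, 40]


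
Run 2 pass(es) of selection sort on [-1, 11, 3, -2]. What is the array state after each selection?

Pass 1: Select minimum -2 at index 3, swap -> [-2, 11, 3, -1]
Pass 2: Select minimum -1 at index 3, swap -> [-2, -1, 3, 11]


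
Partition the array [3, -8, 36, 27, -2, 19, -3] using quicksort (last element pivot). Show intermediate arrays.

Partition 1: pivot=-3 at index 1 -> [-8, -3, 36, 27, -2, 19, 3]
Partition 2: pivot=3 at index 3 -> [-8, -3, -2, 3, 36, 19, 27]
Partition 3: pivot=27 at index 5 -> [-8, -3, -2, 3, 19, 27, 36]


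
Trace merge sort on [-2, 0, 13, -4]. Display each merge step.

Divide and conquer:
  Merge [-2] + [0] -> [-2, 0]
  Merge [13] + [-4] -> [-4, 13]
  Merge [-2, 0] + [-4, 13] -> [-4, -2, 0, 13]


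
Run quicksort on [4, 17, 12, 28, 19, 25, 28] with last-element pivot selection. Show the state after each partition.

Partition 1: pivot=28 at index 6 -> [4, 17, 12, 28, 19, 25, 28]
Partition 2: pivot=25 at index 4 -> [4, 17, 12, 19, 25, 28, 28]
Partition 3: pivot=19 at index 3 -> [4, 17, 12, 19, 25, 28, 28]
Partition 4: pivot=12 at index 1 -> [4, 12, 17, 19, 25, 28, 28]


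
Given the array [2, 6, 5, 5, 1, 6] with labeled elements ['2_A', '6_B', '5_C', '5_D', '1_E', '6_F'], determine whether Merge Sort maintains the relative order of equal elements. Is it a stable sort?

Trace Merge Sort on the labeled array (the key is the number; the letter only tracks identity):
  Merge [6_B] + [5_C] -> [5_C, 6_B]
  Merge [2_A] + [5_C, 6_B] -> [2_A, 5_C, 6_B]
  Merge [1_E] + [6_F] -> [1_E, 6_F]
  Merge [5_D] + [1_E, 6_F] -> [1_E, 5_D, 6_F]
  Merge [2_A, 5_C, 6_B] + [1_E, 5_D, 6_F] -> [1_E, 2_A, 5_C, 5_D, 6_B, 6_F]
Final order: [1_E, 2_A, 5_C, 5_D, 6_B, 6_F]
Equal keys:
  value 5: originally 5_C, 5_D; after sorting 5_C, 5_D -> order preserved
  value 6: originally 6_B, 6_F; after sorting 6_B, 6_F -> order preserved
All equal keys kept their original relative order. Merge Sort is stable: when the heads of the two halves are equal the merge takes from the left half first.
Answer: Stable


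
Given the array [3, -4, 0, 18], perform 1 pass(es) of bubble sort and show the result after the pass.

After pass 1: [-4, 0, 3, 18] (2 swaps)
Total swaps: 2


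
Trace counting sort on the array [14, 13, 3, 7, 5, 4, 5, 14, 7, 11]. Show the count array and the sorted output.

Count array: [0, 0, 0, 1, 1, 2, 0, 2, 0, 0, 0, 1, 0, 1, 2]
(count[i] = number of elements equal to i)
Cumulative count: [0, 0, 0, 1, 2, 4, 4, 6, 6, 6, 6, 7, 7, 8, 10]
Sorted: [3, 4, 5, 5, 7, 7, 11, 13, 14, 14]


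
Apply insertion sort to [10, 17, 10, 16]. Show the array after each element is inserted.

First element 10 is already 'sorted'
Insert 17: shifted 0 elements -> [10, 17, 10, 16]
Insert 10: shifted 1 elements -> [10, 10, 17, 16]
Insert 16: shifted 1 elements -> [10, 10, 16, 17]


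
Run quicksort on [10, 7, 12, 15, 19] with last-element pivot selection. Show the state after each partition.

Partition 1: pivot=19 at index 4 -> [10, 7, 12, 15, 19]
Partition 2: pivot=15 at index 3 -> [10, 7, 12, 15, 19]
Partition 3: pivot=12 at index 2 -> [10, 7, 12, 15, 19]
Partition 4: pivot=7 at index 0 -> [7, 10, 12, 15, 19]


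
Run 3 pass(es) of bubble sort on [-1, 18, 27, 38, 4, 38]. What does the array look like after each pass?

After pass 1: [-1, 18, 27, 4, 38, 38] (1 swaps)
After pass 2: [-1, 18, 4, 27, 38, 38] (1 swaps)
After pass 3: [-1, 4, 18, 27, 38, 38] (1 swaps)
Total swaps: 3


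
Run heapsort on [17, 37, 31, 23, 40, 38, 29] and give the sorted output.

Build heap: [40, 37, 38, 23, 17, 31, 29]
Extract 40: [38, 37, 31, 23, 17, 29, 40]
Extract 38: [37, 29, 31, 23, 17, 38, 40]
Extract 37: [31, 29, 17, 23, 37, 38, 40]
Extract 31: [29, 23, 17, 31, 37, 38, 40]
Extract 29: [23, 17, 29, 31, 37, 38, 40]
Extract 23: [17, 23, 29, 31, 37, 38, 40]


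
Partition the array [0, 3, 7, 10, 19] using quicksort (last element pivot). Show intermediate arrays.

Partition 1: pivot=19 at index 4 -> [0, 3, 7, 10, 19]
Partition 2: pivot=10 at index 3 -> [0, 3, 7, 10, 19]
Partition 3: pivot=7 at index 2 -> [0, 3, 7, 10, 19]
Partition 4: pivot=3 at index 1 -> [0, 3, 7, 10, 19]


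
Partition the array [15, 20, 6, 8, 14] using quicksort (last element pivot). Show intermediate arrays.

Partition 1: pivot=14 at index 2 -> [6, 8, 14, 20, 15]
Partition 2: pivot=8 at index 1 -> [6, 8, 14, 20, 15]
Partition 3: pivot=15 at index 3 -> [6, 8, 14, 15, 20]


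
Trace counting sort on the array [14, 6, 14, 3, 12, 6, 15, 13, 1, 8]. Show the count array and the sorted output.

Count array: [0, 1, 0, 1, 0, 0, 2, 0, 1, 0, 0, 0, 1, 1, 2, 1]
(count[i] = number of elements equal to i)
Cumulative count: [0, 1, 1, 2, 2, 2, 4, 4, 5, 5, 5, 5, 6, 7, 9, 10]
Sorted: [1, 3, 6, 6, 8, 12, 13, 14, 14, 15]


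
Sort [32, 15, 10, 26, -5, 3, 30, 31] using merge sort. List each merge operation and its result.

Divide and conquer:
  Merge [32] + [15] -> [15, 32]
  Merge [10] + [26] -> [10, 26]
  Merge [15, 32] + [10, 26] -> [10, 15, 26, 32]
  Merge [-5] + [3] -> [-5, 3]
  Merge [30] + [31] -> [30, 31]
  Merge [-5, 3] + [30, 31] -> [-5, 3, 30, 31]
  Merge [10, 15, 26, 32] + [-5, 3, 30, 31] -> [-5, 3, 10, 15, 26, 30, 31, 32]


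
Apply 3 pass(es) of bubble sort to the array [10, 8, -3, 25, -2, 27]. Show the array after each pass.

After pass 1: [8, -3, 10, -2, 25, 27] (3 swaps)
After pass 2: [-3, 8, -2, 10, 25, 27] (2 swaps)
After pass 3: [-3, -2, 8, 10, 25, 27] (1 swaps)
Total swaps: 6


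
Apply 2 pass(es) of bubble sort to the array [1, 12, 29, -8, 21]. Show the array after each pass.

After pass 1: [1, 12, -8, 21, 29] (2 swaps)
After pass 2: [1, -8, 12, 21, 29] (1 swaps)
Total swaps: 3


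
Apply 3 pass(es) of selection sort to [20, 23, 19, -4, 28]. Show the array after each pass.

Pass 1: Select minimum -4 at index 3, swap -> [-4, 23, 19, 20, 28]
Pass 2: Select minimum 19 at index 2, swap -> [-4, 19, 23, 20, 28]
Pass 3: Select minimum 20 at index 3, swap -> [-4, 19, 20, 23, 28]


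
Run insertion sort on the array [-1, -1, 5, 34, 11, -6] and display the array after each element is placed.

First element -1 is already 'sorted'
Insert -1: shifted 0 elements -> [-1, -1, 5, 34, 11, -6]
Insert 5: shifted 0 elements -> [-1, -1, 5, 34, 11, -6]
Insert 34: shifted 0 elements -> [-1, -1, 5, 34, 11, -6]
Insert 11: shifted 1 elements -> [-1, -1, 5, 11, 34, -6]
Insert -6: shifted 5 elements -> [-6, -1, -1, 5, 11, 34]


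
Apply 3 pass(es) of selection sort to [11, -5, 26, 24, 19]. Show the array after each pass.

Pass 1: Select minimum -5 at index 1, swap -> [-5, 11, 26, 24, 19]
Pass 2: Select minimum 11 at index 1, swap -> [-5, 11, 26, 24, 19]
Pass 3: Select minimum 19 at index 4, swap -> [-5, 11, 19, 24, 26]


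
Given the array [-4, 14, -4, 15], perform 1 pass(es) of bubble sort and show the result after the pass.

After pass 1: [-4, -4, 14, 15] (1 swaps)
Total swaps: 1


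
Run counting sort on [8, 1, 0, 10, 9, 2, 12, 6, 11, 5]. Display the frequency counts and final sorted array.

Count array: [1, 1, 1, 0, 0, 1, 1, 0, 1, 1, 1, 1, 1]
(count[i] = number of elements equal to i)
Cumulative count: [1, 2, 3, 3, 3, 4, 5, 5, 6, 7, 8, 9, 10]
Sorted: [0, 1, 2, 5, 6, 8, 9, 10, 11, 12]


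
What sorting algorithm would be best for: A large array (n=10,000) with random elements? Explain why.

Best choice: Quicksort or Mergesort
Reason: Both have O(n log n) average case; quicksort has lower constant factors


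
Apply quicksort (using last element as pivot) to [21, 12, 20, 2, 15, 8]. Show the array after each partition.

Partition 1: pivot=8 at index 1 -> [2, 8, 20, 21, 15, 12]
Partition 2: pivot=12 at index 2 -> [2, 8, 12, 21, 15, 20]
Partition 3: pivot=20 at index 4 -> [2, 8, 12, 15, 20, 21]


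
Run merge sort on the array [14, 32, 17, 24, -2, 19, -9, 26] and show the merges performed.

Divide and conquer:
  Merge [14] + [32] -> [14, 32]
  Merge [17] + [24] -> [17, 24]
  Merge [14, 32] + [17, 24] -> [14, 17, 24, 32]
  Merge [-2] + [19] -> [-2, 19]
  Merge [-9] + [26] -> [-9, 26]
  Merge [-2, 19] + [-9, 26] -> [-9, -2, 19, 26]
  Merge [14, 17, 24, 32] + [-9, -2, 19, 26] -> [-9, -2, 14, 17, 19, 24, 26, 32]


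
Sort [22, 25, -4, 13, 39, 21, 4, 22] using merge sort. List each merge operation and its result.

Divide and conquer:
  Merge [22] + [25] -> [22, 25]
  Merge [-4] + [13] -> [-4, 13]
  Merge [22, 25] + [-4, 13] -> [-4, 13, 22, 25]
  Merge [39] + [21] -> [21, 39]
  Merge [4] + [22] -> [4, 22]
  Merge [21, 39] + [4, 22] -> [4, 21, 22, 39]
  Merge [-4, 13, 22, 25] + [4, 21, 22, 39] -> [-4, 4, 13, 21, 22, 22, 25, 39]


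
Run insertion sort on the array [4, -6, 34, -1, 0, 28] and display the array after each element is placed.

First element 4 is already 'sorted'
Insert -6: shifted 1 elements -> [-6, 4, 34, -1, 0, 28]
Insert 34: shifted 0 elements -> [-6, 4, 34, -1, 0, 28]
Insert -1: shifted 2 elements -> [-6, -1, 4, 34, 0, 28]
Insert 0: shifted 2 elements -> [-6, -1, 0, 4, 34, 28]
Insert 28: shifted 1 elements -> [-6, -1, 0, 4, 28, 34]


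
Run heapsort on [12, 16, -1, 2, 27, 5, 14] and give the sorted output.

Build heap: [27, 16, 14, 2, 12, 5, -1]
Extract 27: [16, 12, 14, 2, -1, 5, 27]
Extract 16: [14, 12, 5, 2, -1, 16, 27]
Extract 14: [12, 2, 5, -1, 14, 16, 27]
Extract 12: [5, 2, -1, 12, 14, 16, 27]
Extract 5: [2, -1, 5, 12, 14, 16, 27]
Extract 2: [-1, 2, 5, 12, 14, 16, 27]


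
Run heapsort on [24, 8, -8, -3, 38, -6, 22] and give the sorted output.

Build heap: [38, 24, 22, -3, 8, -6, -8]
Extract 38: [24, 8, 22, -3, -8, -6, 38]
Extract 24: [22, 8, -6, -3, -8, 24, 38]
Extract 22: [8, -3, -6, -8, 22, 24, 38]
Extract 8: [-3, -8, -6, 8, 22, 24, 38]
Extract -3: [-6, -8, -3, 8, 22, 24, 38]
Extract -6: [-8, -6, -3, 8, 22, 24, 38]


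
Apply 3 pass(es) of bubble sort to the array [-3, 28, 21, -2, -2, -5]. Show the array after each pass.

After pass 1: [-3, 21, -2, -2, -5, 28] (4 swaps)
After pass 2: [-3, -2, -2, -5, 21, 28] (3 swaps)
After pass 3: [-3, -2, -5, -2, 21, 28] (1 swaps)
Total swaps: 8


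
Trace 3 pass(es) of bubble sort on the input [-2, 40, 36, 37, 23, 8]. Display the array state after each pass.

After pass 1: [-2, 36, 37, 23, 8, 40] (4 swaps)
After pass 2: [-2, 36, 23, 8, 37, 40] (2 swaps)
After pass 3: [-2, 23, 8, 36, 37, 40] (2 swaps)
Total swaps: 8


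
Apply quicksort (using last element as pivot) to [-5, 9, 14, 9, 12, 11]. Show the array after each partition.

Partition 1: pivot=11 at index 3 -> [-5, 9, 9, 11, 12, 14]
Partition 2: pivot=9 at index 2 -> [-5, 9, 9, 11, 12, 14]
Partition 3: pivot=9 at index 1 -> [-5, 9, 9, 11, 12, 14]
Partition 4: pivot=14 at index 5 -> [-5, 9, 9, 11, 12, 14]


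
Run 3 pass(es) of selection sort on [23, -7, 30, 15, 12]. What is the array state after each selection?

Pass 1: Select minimum -7 at index 1, swap -> [-7, 23, 30, 15, 12]
Pass 2: Select minimum 12 at index 4, swap -> [-7, 12, 30, 15, 23]
Pass 3: Select minimum 15 at index 3, swap -> [-7, 12, 15, 30, 23]


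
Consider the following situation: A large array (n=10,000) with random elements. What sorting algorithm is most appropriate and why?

Best choice: Quicksort or Mergesort
Reason: Both have O(n log n) average case; quicksort has lower constant factors


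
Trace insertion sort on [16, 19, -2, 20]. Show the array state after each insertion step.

First element 16 is already 'sorted'
Insert 19: shifted 0 elements -> [16, 19, -2, 20]
Insert -2: shifted 2 elements -> [-2, 16, 19, 20]
Insert 20: shifted 0 elements -> [-2, 16, 19, 20]


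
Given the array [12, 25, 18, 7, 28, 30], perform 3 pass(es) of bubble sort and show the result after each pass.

After pass 1: [12, 18, 7, 25, 28, 30] (2 swaps)
After pass 2: [12, 7, 18, 25, 28, 30] (1 swaps)
After pass 3: [7, 12, 18, 25, 28, 30] (1 swaps)
Total swaps: 4


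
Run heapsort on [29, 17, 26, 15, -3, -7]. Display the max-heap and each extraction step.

Build heap: [29, 17, 26, 15, -3, -7]
Extract 29: [26, 17, -7, 15, -3, 29]
Extract 26: [17, 15, -7, -3, 26, 29]
Extract 17: [15, -3, -7, 17, 26, 29]
Extract 15: [-3, -7, 15, 17, 26, 29]
Extract -3: [-7, -3, 15, 17, 26, 29]


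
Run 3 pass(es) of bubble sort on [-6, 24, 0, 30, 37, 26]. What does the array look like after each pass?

After pass 1: [-6, 0, 24, 30, 26, 37] (2 swaps)
After pass 2: [-6, 0, 24, 26, 30, 37] (1 swaps)
After pass 3: [-6, 0, 24, 26, 30, 37] (0 swaps)
Total swaps: 3


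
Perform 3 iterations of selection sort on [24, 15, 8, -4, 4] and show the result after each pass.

Pass 1: Select minimum -4 at index 3, swap -> [-4, 15, 8, 24, 4]
Pass 2: Select minimum 4 at index 4, swap -> [-4, 4, 8, 24, 15]
Pass 3: Select minimum 8 at index 2, swap -> [-4, 4, 8, 24, 15]


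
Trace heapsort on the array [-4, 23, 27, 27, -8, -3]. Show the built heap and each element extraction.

Build heap: [27, 23, 27, -4, -8, -3]
Extract 27: [27, 23, -3, -4, -8, 27]
Extract 27: [23, -4, -3, -8, 27, 27]
Extract 23: [-3, -4, -8, 23, 27, 27]
Extract -3: [-4, -8, -3, 23, 27, 27]
Extract -4: [-8, -4, -3, 23, 27, 27]


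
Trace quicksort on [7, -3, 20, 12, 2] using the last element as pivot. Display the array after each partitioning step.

Partition 1: pivot=2 at index 1 -> [-3, 2, 20, 12, 7]
Partition 2: pivot=7 at index 2 -> [-3, 2, 7, 12, 20]
Partition 3: pivot=20 at index 4 -> [-3, 2, 7, 12, 20]


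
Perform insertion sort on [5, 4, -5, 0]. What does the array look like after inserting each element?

First element 5 is already 'sorted'
Insert 4: shifted 1 elements -> [4, 5, -5, 0]
Insert -5: shifted 2 elements -> [-5, 4, 5, 0]
Insert 0: shifted 2 elements -> [-5, 0, 4, 5]


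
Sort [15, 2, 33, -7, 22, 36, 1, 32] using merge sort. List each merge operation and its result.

Divide and conquer:
  Merge [15] + [2] -> [2, 15]
  Merge [33] + [-7] -> [-7, 33]
  Merge [2, 15] + [-7, 33] -> [-7, 2, 15, 33]
  Merge [22] + [36] -> [22, 36]
  Merge [1] + [32] -> [1, 32]
  Merge [22, 36] + [1, 32] -> [1, 22, 32, 36]
  Merge [-7, 2, 15, 33] + [1, 22, 32, 36] -> [-7, 1, 2, 15, 22, 32, 33, 36]


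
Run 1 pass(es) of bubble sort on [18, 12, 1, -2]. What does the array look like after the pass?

After pass 1: [12, 1, -2, 18] (3 swaps)
Total swaps: 3


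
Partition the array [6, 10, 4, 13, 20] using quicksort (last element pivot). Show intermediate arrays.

Partition 1: pivot=20 at index 4 -> [6, 10, 4, 13, 20]
Partition 2: pivot=13 at index 3 -> [6, 10, 4, 13, 20]
Partition 3: pivot=4 at index 0 -> [4, 10, 6, 13, 20]
Partition 4: pivot=6 at index 1 -> [4, 6, 10, 13, 20]


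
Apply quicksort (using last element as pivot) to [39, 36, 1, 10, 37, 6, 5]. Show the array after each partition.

Partition 1: pivot=5 at index 1 -> [1, 5, 39, 10, 37, 6, 36]
Partition 2: pivot=36 at index 4 -> [1, 5, 10, 6, 36, 39, 37]
Partition 3: pivot=6 at index 2 -> [1, 5, 6, 10, 36, 39, 37]
Partition 4: pivot=37 at index 5 -> [1, 5, 6, 10, 36, 37, 39]


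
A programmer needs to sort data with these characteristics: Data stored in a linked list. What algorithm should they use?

Best choice: Merge sort
Reason: Merge sort doesn't require random access; can be done in O(1) extra space for linked lists


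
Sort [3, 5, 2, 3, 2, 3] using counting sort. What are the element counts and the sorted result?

Count array: [0, 0, 2, 3, 0, 1]
(count[i] = number of elements equal to i)
Cumulative count: [0, 0, 2, 5, 5, 6]
Sorted: [2, 2, 3, 3, 3, 5]


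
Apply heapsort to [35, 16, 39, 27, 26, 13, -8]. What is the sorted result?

Build heap: [39, 27, 35, 16, 26, 13, -8]
Extract 39: [35, 27, 13, 16, 26, -8, 39]
Extract 35: [27, 26, 13, 16, -8, 35, 39]
Extract 27: [26, 16, 13, -8, 27, 35, 39]
Extract 26: [16, -8, 13, 26, 27, 35, 39]
Extract 16: [13, -8, 16, 26, 27, 35, 39]
Extract 13: [-8, 13, 16, 26, 27, 35, 39]


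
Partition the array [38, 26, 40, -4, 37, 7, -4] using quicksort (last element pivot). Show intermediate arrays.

Partition 1: pivot=-4 at index 1 -> [-4, -4, 40, 38, 37, 7, 26]
Partition 2: pivot=26 at index 3 -> [-4, -4, 7, 26, 37, 40, 38]
Partition 3: pivot=38 at index 5 -> [-4, -4, 7, 26, 37, 38, 40]
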